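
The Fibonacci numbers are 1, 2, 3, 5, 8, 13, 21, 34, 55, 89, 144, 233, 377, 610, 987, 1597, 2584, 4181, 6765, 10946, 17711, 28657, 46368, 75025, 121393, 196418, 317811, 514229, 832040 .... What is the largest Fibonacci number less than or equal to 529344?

514229

514229 ≤ 529344 < 832040, so the largest Fibonacci number not exceeding 529344 is 514229.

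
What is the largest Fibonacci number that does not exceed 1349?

987

987 ≤ 1349 < 1597, so the largest Fibonacci number not exceeding 1349 is 987.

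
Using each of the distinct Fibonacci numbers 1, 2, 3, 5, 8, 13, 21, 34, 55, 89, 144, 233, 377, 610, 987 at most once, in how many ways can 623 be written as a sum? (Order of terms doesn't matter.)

Starting from the Zeckendorf form and repeatedly splitting a term F_k into F_{k−1} + F_{k−2} (when neither is already used) reaches every representation.
623 = 610+13 = 610+8+5 = 377+233+13 = 610+8+3+2 = … (10 more), for 14 in all.

14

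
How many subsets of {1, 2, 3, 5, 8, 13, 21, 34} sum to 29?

5

Each representation comes from the Zeckendorf form by replacing some F_k with F_{k−1} + F_{k−2} where possible.
29 = 21+8 = 21+5+3 = 21+5+2+1 = … (2 more), for 5 in all.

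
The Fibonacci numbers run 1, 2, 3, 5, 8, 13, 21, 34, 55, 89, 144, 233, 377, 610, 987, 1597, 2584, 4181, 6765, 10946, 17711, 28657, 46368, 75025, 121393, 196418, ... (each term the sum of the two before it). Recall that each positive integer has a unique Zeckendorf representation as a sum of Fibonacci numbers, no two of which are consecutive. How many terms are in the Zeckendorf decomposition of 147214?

Repeatedly subtract the largest Fibonacci number that fits:
largest Fibonacci ≤ 147214 is 121393; 147214 − 121393 = 25821
largest Fibonacci ≤ 25821 is 17711; 25821 − 17711 = 8110
largest Fibonacci ≤ 8110 is 6765; 8110 − 6765 = 1345
largest Fibonacci ≤ 1345 is 987; 1345 − 987 = 358
largest Fibonacci ≤ 358 is 233; 358 − 233 = 125
largest Fibonacci ≤ 125 is 89; 125 − 89 = 36
largest Fibonacci ≤ 36 is 34; 36 − 34 = 2
largest Fibonacci ≤ 2 is 2; 2 − 2 = 0
147214 = 121393 + 17711 + 6765 + 987 + 233 + 89 + 34 + 2, which has 8 terms.

8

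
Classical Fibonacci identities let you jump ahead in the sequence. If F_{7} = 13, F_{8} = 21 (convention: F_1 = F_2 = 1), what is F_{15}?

610

By the addition formula F_{m+n} = F_m F_{n+1} + F_{m−1} F_n with m=8, n=7: F_{15} = 21·21 + 13·13 = 441 + 169 = 610.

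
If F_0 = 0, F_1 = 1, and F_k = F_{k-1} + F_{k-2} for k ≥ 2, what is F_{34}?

Iterating the recurrence up to F_{27} = 196418 and F_{26} = 121393:
F_{28} = F_{27} + F_{26} = 196418 + 121393 = 317811
F_{29} = F_{28} + F_{27} = 317811 + 196418 = 514229
F_{30} = F_{29} + F_{28} = 514229 + 317811 = 832040
F_{31} = F_{30} + F_{29} = 832040 + 514229 = 1346269
F_{32} = F_{31} + F_{30} = 1346269 + 832040 = 2178309
F_{33} = F_{32} + F_{31} = 2178309 + 1346269 = 3524578
F_{34} = F_{33} + F_{32} = 3524578 + 2178309 = 5702887

5702887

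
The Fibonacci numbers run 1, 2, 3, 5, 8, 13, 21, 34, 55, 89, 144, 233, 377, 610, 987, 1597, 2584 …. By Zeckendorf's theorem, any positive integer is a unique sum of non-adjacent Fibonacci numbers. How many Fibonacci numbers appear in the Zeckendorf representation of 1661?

4

Greedily peel off the largest Fibonacci term at each step:
1661: greatest Fibonacci not exceeding it is 1597, leaving 64
64: greatest Fibonacci not exceeding it is 55, leaving 9
9: greatest Fibonacci not exceeding it is 8, leaving 1
1: greatest Fibonacci not exceeding it is 1, leaving 0
1661 = 1597 + 55 + 8 + 1, which has 4 terms.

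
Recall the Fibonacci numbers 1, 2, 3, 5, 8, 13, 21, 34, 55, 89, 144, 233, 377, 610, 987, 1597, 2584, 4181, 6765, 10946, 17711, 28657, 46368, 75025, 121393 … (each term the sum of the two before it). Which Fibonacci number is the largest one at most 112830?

75025

75025 ≤ 112830 < 121393, so the largest Fibonacci number not exceeding 112830 is 75025.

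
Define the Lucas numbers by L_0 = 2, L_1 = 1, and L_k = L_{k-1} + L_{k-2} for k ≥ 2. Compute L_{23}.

64079

Iterating the recurrence up to L_{18} = 5778 and L_{17} = 3571:
L_{19} = L_{18} + L_{17} = 5778 + 3571 = 9349
L_{20} = L_{19} + L_{18} = 9349 + 5778 = 15127
L_{21} = L_{20} + L_{19} = 15127 + 9349 = 24476
L_{22} = L_{21} + L_{20} = 24476 + 15127 = 39603
L_{23} = L_{22} + L_{21} = 39603 + 24476 = 64079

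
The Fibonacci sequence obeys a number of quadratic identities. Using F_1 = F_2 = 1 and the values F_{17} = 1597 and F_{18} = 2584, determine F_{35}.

By F_{2k+1} = F_k² + F_{k+1}²: F_{35} = 1597² + 2584² = 2550409 + 6677056 = 9227465.

9227465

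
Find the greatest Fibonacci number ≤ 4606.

4181

4181 ≤ 4606 < 6765, so the largest Fibonacci number not exceeding 4606 is 4181.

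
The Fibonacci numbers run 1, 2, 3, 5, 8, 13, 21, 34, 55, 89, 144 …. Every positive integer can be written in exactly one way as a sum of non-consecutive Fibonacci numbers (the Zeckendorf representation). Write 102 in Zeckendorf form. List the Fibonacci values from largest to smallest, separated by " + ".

89 + 13

Greedy algorithm:
102: greatest Fibonacci not exceeding it is 89, leaving 13
13: greatest Fibonacci not exceeding it is 13, leaving 0
So 102 = 89 + 13, with no two terms consecutive in the sequence.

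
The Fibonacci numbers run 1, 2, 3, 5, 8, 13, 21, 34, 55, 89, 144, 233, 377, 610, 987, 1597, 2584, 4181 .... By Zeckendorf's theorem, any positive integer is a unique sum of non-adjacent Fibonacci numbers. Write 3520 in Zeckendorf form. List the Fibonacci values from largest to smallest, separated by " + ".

subtract 2584 from 3520: 936 remains
subtract 610 from 936: 326 remains
subtract 233 from 326: 93 remains
subtract 89 from 93: 4 remains
subtract 3 from 4: 1 remains
subtract 1 from 1: 0 remains
So 3520 = 2584 + 610 + 233 + 89 + 3 + 1, with no two terms consecutive in the sequence.

2584 + 610 + 233 + 89 + 3 + 1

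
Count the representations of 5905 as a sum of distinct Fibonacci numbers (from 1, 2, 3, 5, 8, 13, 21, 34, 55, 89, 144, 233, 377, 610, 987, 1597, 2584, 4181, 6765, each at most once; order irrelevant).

Starting from the Zeckendorf form and repeatedly splitting a term F_k into F_{k−1} + F_{k−2} (when neither is already used) reaches every representation.
5905 = 4181+1597+89+34+3+1 = 4181+1597+89+21+13+3+1 = 4181+987+610+89+34+3+1 = 4181+1597+89+21+8+5+3+1 = … (25 more), for 29 in all.

29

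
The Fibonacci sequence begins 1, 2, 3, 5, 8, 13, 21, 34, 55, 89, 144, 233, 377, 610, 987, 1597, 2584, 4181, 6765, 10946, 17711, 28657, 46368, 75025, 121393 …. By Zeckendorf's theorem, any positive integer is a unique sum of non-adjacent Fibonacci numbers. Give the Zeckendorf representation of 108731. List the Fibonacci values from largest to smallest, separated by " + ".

75025 + 28657 + 4181 + 610 + 233 + 21 + 3 + 1

108731: greatest Fibonacci not exceeding it is 75025, leaving 33706
33706: greatest Fibonacci not exceeding it is 28657, leaving 5049
5049: greatest Fibonacci not exceeding it is 4181, leaving 868
868: greatest Fibonacci not exceeding it is 610, leaving 258
258: greatest Fibonacci not exceeding it is 233, leaving 25
25: greatest Fibonacci not exceeding it is 21, leaving 4
4: greatest Fibonacci not exceeding it is 3, leaving 1
1: greatest Fibonacci not exceeding it is 1, leaving 0
So 108731 = 75025 + 28657 + 4181 + 610 + 233 + 21 + 3 + 1, with no two terms consecutive in the sequence.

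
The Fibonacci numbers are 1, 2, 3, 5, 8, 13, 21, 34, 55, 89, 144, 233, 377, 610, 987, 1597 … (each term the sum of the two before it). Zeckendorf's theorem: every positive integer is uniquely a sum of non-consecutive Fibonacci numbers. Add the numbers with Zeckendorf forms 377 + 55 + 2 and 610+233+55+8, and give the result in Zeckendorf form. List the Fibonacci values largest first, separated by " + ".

The two numbers are 434 and 906, so their sum is 1340.
take 987 (≤ 1340); 1340 − 987 = 353
take 233 (≤ 353); 353 − 233 = 120
take 89 (≤ 120); 120 − 89 = 31
take 21 (≤ 31); 31 − 21 = 10
take 8 (≤ 10); 10 − 8 = 2
take 2 (≤ 2); 2 − 2 = 0

987 + 233 + 89 + 21 + 8 + 2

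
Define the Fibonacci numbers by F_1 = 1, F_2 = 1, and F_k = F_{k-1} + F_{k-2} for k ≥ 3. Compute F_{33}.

3524578

Iterating the recurrence up to F_{29} = 514229 and F_{28} = 317811:
F_{30} = F_{29} + F_{28} = 514229 + 317811 = 832040
F_{31} = F_{30} + F_{29} = 832040 + 514229 = 1346269
F_{32} = F_{31} + F_{30} = 1346269 + 832040 = 2178309
F_{33} = F_{32} + F_{31} = 2178309 + 1346269 = 3524578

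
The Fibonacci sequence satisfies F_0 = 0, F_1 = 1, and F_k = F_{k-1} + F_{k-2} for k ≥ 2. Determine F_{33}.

3524578

Iterating the recurrence up to F_{26} = 121393 and F_{25} = 75025:
F_{27} = F_{26} + F_{25} = 121393 + 75025 = 196418
F_{28} = F_{27} + F_{26} = 196418 + 121393 = 317811
F_{29} = F_{28} + F_{27} = 317811 + 196418 = 514229
F_{30} = F_{29} + F_{28} = 514229 + 317811 = 832040
F_{31} = F_{30} + F_{29} = 832040 + 514229 = 1346269
F_{32} = F_{31} + F_{30} = 1346269 + 832040 = 2178309
F_{33} = F_{32} + F_{31} = 2178309 + 1346269 = 3524578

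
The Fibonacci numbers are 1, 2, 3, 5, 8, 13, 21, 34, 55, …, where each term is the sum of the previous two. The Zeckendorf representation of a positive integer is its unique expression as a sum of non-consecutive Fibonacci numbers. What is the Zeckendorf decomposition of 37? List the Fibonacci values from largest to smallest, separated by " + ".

34 + 3

34 ≤ 37 < 55, so take 34; remainder 3
3 ≤ 3 < 5, so take 3; remainder 0
So 37 = 34 + 3, with no two terms consecutive in the sequence.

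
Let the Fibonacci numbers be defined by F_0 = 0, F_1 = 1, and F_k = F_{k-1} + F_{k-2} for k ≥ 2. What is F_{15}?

Iterating the recurrence up to F_{8} = 21 and F_{7} = 13:
F_{9} = F_{8} + F_{7} = 21 + 13 = 34
F_{10} = F_{9} + F_{8} = 34 + 21 = 55
F_{11} = F_{10} + F_{9} = 55 + 34 = 89
F_{12} = F_{11} + F_{10} = 89 + 55 = 144
F_{13} = F_{12} + F_{11} = 144 + 89 = 233
F_{14} = F_{13} + F_{12} = 233 + 144 = 377
F_{15} = F_{14} + F_{13} = 377 + 233 = 610

610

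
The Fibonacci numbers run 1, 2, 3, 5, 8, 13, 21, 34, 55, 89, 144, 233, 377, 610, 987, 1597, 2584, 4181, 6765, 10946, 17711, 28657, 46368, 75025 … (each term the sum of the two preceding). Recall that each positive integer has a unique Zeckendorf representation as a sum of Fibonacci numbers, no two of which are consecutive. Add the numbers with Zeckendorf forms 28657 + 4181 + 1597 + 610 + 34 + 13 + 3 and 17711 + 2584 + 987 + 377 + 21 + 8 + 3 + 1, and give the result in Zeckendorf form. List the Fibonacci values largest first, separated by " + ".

46368 + 6765 + 2584 + 987 + 55 + 21 + 5 + 2

The two numbers are 35095 and 21692, so their sum is 56787.
Repeatedly subtract the largest Fibonacci number that fits:
largest Fibonacci ≤ 56787 is 46368; 56787 − 46368 = 10419
largest Fibonacci ≤ 10419 is 6765; 10419 − 6765 = 3654
largest Fibonacci ≤ 3654 is 2584; 3654 − 2584 = 1070
largest Fibonacci ≤ 1070 is 987; 1070 − 987 = 83
largest Fibonacci ≤ 83 is 55; 83 − 55 = 28
largest Fibonacci ≤ 28 is 21; 28 − 21 = 7
largest Fibonacci ≤ 7 is 5; 7 − 5 = 2
largest Fibonacci ≤ 2 is 2; 2 − 2 = 0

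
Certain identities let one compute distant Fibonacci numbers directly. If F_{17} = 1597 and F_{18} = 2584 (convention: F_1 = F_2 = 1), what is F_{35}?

9227465

By F_{2k+1} = F_k² + F_{k+1}²: F_{35} = 1597² + 2584² = 2550409 + 6677056 = 9227465.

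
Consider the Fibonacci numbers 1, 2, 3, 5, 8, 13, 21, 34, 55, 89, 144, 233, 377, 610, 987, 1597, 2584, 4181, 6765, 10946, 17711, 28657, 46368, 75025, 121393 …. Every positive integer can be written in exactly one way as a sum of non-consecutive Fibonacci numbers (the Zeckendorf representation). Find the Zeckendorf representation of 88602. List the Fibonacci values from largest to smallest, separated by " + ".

75025 + 10946 + 2584 + 34 + 13

88602: greatest Fibonacci not exceeding it is 75025, leaving 13577
13577: greatest Fibonacci not exceeding it is 10946, leaving 2631
2631: greatest Fibonacci not exceeding it is 2584, leaving 47
47: greatest Fibonacci not exceeding it is 34, leaving 13
13: greatest Fibonacci not exceeding it is 13, leaving 0
So 88602 = 75025 + 10946 + 2584 + 34 + 13, with no two terms consecutive in the sequence.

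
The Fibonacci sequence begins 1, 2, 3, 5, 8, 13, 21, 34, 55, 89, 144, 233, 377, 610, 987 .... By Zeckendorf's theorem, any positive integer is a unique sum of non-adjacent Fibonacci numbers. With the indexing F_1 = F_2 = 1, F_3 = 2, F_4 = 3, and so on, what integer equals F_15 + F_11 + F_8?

F_15 + F_11 + F_8 = 610 + 89 + 21 = 720.

720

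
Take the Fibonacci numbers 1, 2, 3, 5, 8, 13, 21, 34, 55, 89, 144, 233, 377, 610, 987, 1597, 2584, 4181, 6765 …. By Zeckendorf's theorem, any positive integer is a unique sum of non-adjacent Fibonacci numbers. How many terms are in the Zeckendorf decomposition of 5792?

Greedy algorithm:
4181 ≤ 5792 < 6765, so take 4181; remainder 1611
1597 ≤ 1611 < 2584, so take 1597; remainder 14
13 ≤ 14 < 21, so take 13; remainder 1
1 ≤ 1 < 2, so take 1; remainder 0
5792 = 4181 + 1597 + 13 + 1, which has 4 terms.

4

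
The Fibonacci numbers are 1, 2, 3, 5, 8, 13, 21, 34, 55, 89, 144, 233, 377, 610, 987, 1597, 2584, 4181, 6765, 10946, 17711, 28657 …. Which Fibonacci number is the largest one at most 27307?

17711

17711 ≤ 27307 < 28657, so the largest Fibonacci number not exceeding 27307 is 17711.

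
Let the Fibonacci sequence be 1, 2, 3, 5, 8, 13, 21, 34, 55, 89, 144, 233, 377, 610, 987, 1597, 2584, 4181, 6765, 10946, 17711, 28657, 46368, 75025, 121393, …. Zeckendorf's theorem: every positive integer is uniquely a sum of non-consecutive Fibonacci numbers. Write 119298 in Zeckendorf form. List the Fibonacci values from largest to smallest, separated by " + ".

75025 + 28657 + 10946 + 4181 + 377 + 89 + 21 + 2

119298 − 75025 = 44273
44273 − 28657 = 15616
15616 − 10946 = 4670
4670 − 4181 = 489
489 − 377 = 112
112 − 89 = 23
23 − 21 = 2
2 − 2 = 0
So 119298 = 75025 + 28657 + 10946 + 4181 + 377 + 89 + 21 + 2, with no two terms consecutive in the sequence.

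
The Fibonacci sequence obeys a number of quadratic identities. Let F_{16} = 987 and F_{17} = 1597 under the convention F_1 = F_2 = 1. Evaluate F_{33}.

3524578

By F_{2k+1} = F_k² + F_{k+1}²: F_{33} = 987² + 1597² = 974169 + 2550409 = 3524578.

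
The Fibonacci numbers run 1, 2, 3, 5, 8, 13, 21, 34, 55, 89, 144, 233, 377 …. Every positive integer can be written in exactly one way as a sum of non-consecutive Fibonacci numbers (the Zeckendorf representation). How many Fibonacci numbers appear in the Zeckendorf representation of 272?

3

Repeatedly subtract the largest Fibonacci number that fits:
272 − 233 = 39
39 − 34 = 5
5 − 5 = 0
272 = 233 + 34 + 5, which has 3 terms.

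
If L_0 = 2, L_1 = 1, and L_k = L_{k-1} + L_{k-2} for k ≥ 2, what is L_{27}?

439204

Iterating the recurrence up to L_{19} = 9349 and L_{18} = 5778:
L_{20} = L_{19} + L_{18} = 9349 + 5778 = 15127
L_{21} = L_{20} + L_{19} = 15127 + 9349 = 24476
L_{22} = L_{21} + L_{20} = 24476 + 15127 = 39603
L_{23} = L_{22} + L_{21} = 39603 + 24476 = 64079
L_{24} = L_{23} + L_{22} = 64079 + 39603 = 103682
L_{25} = L_{24} + L_{23} = 103682 + 64079 = 167761
L_{26} = L_{25} + L_{24} = 167761 + 103682 = 271443
L_{27} = L_{26} + L_{25} = 271443 + 167761 = 439204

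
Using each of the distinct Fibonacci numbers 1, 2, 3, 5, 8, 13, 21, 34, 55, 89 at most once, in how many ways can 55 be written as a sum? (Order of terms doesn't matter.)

5

55 = 55 = 34+21 = 34+13+8 = … (2 more), for 5 in all.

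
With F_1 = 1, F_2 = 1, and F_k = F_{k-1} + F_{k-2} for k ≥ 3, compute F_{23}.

Iterating the recurrence up to F_{17} = 1597 and F_{16} = 987:
F_{18} = F_{17} + F_{16} = 1597 + 987 = 2584
F_{19} = F_{18} + F_{17} = 2584 + 1597 = 4181
F_{20} = F_{19} + F_{18} = 4181 + 2584 = 6765
F_{21} = F_{20} + F_{19} = 6765 + 4181 = 10946
F_{22} = F_{21} + F_{20} = 10946 + 6765 = 17711
F_{23} = F_{22} + F_{21} = 17711 + 10946 = 28657

28657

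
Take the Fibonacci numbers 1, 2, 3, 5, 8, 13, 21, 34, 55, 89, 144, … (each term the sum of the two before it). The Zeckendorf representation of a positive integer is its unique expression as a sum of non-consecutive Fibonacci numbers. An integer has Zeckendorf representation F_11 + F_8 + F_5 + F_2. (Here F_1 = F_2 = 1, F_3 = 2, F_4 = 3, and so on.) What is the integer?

F_11 + F_8 + F_5 + F_2 = 89 + 21 + 5 + 1 = 116.

116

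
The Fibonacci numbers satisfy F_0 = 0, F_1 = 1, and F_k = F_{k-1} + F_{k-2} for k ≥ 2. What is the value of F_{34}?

5702887

Iterating the recurrence up to F_{26} = 121393 and F_{25} = 75025:
F_{27} = F_{26} + F_{25} = 121393 + 75025 = 196418
F_{28} = F_{27} + F_{26} = 196418 + 121393 = 317811
F_{29} = F_{28} + F_{27} = 317811 + 196418 = 514229
F_{30} = F_{29} + F_{28} = 514229 + 317811 = 832040
F_{31} = F_{30} + F_{29} = 832040 + 514229 = 1346269
F_{32} = F_{31} + F_{30} = 1346269 + 832040 = 2178309
F_{33} = F_{32} + F_{31} = 2178309 + 1346269 = 3524578
F_{34} = F_{33} + F_{32} = 3524578 + 2178309 = 5702887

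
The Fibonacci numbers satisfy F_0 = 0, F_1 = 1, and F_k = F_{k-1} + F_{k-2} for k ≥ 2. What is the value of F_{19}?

4181

Iterating the recurrence up to F_{12} = 144 and F_{11} = 89:
F_{13} = F_{12} + F_{11} = 144 + 89 = 233
F_{14} = F_{13} + F_{12} = 233 + 144 = 377
F_{15} = F_{14} + F_{13} = 377 + 233 = 610
F_{16} = F_{15} + F_{14} = 610 + 377 = 987
F_{17} = F_{16} + F_{15} = 987 + 610 = 1597
F_{18} = F_{17} + F_{16} = 1597 + 987 = 2584
F_{19} = F_{18} + F_{17} = 2584 + 1597 = 4181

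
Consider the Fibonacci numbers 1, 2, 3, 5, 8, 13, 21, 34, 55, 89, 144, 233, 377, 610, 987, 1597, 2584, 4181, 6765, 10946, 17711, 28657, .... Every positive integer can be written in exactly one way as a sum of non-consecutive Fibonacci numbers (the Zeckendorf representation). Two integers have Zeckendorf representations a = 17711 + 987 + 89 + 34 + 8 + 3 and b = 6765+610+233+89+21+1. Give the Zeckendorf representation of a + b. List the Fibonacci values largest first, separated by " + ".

The two numbers are 18832 and 7719, so their sum is 26551.
take 17711 (≤ 26551); 26551 − 17711 = 8840
take 6765 (≤ 8840); 8840 − 6765 = 2075
take 1597 (≤ 2075); 2075 − 1597 = 478
take 377 (≤ 478); 478 − 377 = 101
take 89 (≤ 101); 101 − 89 = 12
take 8 (≤ 12); 12 − 8 = 4
take 3 (≤ 4); 4 − 3 = 1
take 1 (≤ 1); 1 − 1 = 0

17711 + 6765 + 1597 + 377 + 89 + 8 + 3 + 1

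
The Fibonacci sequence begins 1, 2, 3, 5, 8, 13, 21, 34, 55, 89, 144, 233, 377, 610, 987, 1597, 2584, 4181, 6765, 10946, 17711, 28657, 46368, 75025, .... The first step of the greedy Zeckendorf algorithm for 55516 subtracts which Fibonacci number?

46368

46368 ≤ 55516 < 75025, so the largest Fibonacci number not exceeding 55516 is 46368.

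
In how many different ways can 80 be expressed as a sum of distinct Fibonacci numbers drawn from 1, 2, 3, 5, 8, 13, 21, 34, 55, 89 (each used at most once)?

3

Each representation comes from the Zeckendorf form by replacing some F_k with F_{k−1} + F_{k−2} where possible.
80 = 55+21+3+1 = 55+13+8+3+1 = 34+21+13+8+3+1 — 3 representations.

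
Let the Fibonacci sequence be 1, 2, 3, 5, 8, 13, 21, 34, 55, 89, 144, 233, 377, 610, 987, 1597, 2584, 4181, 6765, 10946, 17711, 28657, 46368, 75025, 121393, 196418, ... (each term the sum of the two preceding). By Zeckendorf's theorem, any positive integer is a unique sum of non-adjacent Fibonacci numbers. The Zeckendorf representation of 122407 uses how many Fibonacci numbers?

take 121393 (≤ 122407); 122407 − 121393 = 1014
take 987 (≤ 1014); 1014 − 987 = 27
take 21 (≤ 27); 27 − 21 = 6
take 5 (≤ 6); 6 − 5 = 1
take 1 (≤ 1); 1 − 1 = 0
122407 = 121393 + 987 + 21 + 5 + 1, which has 5 terms.

5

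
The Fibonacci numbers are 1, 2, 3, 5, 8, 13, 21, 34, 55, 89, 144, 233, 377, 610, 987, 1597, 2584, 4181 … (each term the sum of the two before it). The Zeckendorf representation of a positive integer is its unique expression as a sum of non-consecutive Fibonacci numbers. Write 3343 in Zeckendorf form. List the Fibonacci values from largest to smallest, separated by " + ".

Greedily peel off the largest Fibonacci term at each step:
largest Fibonacci ≤ 3343 is 2584; 3343 − 2584 = 759
largest Fibonacci ≤ 759 is 610; 759 − 610 = 149
largest Fibonacci ≤ 149 is 144; 149 − 144 = 5
largest Fibonacci ≤ 5 is 5; 5 − 5 = 0
So 3343 = 2584 + 610 + 144 + 5, with no two terms consecutive in the sequence.

2584 + 610 + 144 + 5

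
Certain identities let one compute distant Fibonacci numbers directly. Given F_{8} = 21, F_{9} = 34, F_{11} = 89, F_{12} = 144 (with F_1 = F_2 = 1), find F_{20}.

By the addition formula F_{m+n} = F_m F_{n+1} + F_{m−1} F_n with m=12, n=8: F_{20} = 144·34 + 89·21 = 4896 + 1869 = 6765.

6765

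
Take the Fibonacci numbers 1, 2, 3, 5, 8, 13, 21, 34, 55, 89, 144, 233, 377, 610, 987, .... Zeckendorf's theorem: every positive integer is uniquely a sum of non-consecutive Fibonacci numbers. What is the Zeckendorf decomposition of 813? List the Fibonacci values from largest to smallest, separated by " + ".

610 + 144 + 55 + 3 + 1

largest Fibonacci ≤ 813 is 610; 813 − 610 = 203
largest Fibonacci ≤ 203 is 144; 203 − 144 = 59
largest Fibonacci ≤ 59 is 55; 59 − 55 = 4
largest Fibonacci ≤ 4 is 3; 4 − 3 = 1
largest Fibonacci ≤ 1 is 1; 1 − 1 = 0
So 813 = 610 + 144 + 55 + 3 + 1, with no two terms consecutive in the sequence.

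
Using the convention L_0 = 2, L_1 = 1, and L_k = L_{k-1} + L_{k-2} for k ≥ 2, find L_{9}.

Iterating the recurrence up to L_{5} = 11 and L_{4} = 7:
L_{6} = L_{5} + L_{4} = 11 + 7 = 18
L_{7} = L_{6} + L_{5} = 18 + 11 = 29
L_{8} = L_{7} + L_{6} = 29 + 18 = 47
L_{9} = L_{8} + L_{7} = 47 + 29 = 76

76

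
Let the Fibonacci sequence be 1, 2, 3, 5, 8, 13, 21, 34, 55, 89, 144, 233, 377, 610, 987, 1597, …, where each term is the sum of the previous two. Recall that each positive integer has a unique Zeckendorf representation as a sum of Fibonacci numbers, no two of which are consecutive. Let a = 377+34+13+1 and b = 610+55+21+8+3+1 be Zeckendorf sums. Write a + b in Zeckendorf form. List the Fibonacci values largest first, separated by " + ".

987 + 89 + 34 + 13

The two numbers are 425 and 698, so their sum is 1123.
Greedily peel off the largest Fibonacci term at each step:
subtract 987 from 1123: 136 remains
subtract 89 from 136: 47 remains
subtract 34 from 47: 13 remains
subtract 13 from 13: 0 remains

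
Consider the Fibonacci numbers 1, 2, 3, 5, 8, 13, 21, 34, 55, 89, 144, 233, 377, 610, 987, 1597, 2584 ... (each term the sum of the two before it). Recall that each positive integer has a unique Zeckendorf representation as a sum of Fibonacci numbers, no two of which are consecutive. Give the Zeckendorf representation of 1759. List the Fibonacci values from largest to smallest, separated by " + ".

1759 − 1597 = 162
162 − 144 = 18
18 − 13 = 5
5 − 5 = 0
So 1759 = 1597 + 144 + 13 + 5, with no two terms consecutive in the sequence.

1597 + 144 + 13 + 5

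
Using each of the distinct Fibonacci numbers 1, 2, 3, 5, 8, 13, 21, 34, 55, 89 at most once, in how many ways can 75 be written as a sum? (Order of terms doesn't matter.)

Each representation comes from the Zeckendorf form by replacing some F_k with F_{k−1} + F_{k−2} where possible.
75 = 55+13+5+2 = 34+21+13+5+2 — 2 representations.

2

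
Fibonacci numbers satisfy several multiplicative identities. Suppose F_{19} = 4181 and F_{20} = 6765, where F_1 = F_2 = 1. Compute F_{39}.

63245986

By F_{2k+1} = F_k² + F_{k+1}²: F_{39} = 4181² + 6765² = 17480761 + 45765225 = 63245986.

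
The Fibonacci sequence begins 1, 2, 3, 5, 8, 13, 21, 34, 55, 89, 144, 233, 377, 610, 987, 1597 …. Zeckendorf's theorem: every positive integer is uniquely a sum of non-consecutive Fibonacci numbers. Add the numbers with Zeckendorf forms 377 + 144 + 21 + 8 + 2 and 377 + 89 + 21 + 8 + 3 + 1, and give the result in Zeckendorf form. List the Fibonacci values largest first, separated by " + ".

The two numbers are 552 and 499, so their sum is 1051.
Greedy algorithm:
1051 − 987 = 64
64 − 55 = 9
9 − 8 = 1
1 − 1 = 0

987 + 55 + 8 + 1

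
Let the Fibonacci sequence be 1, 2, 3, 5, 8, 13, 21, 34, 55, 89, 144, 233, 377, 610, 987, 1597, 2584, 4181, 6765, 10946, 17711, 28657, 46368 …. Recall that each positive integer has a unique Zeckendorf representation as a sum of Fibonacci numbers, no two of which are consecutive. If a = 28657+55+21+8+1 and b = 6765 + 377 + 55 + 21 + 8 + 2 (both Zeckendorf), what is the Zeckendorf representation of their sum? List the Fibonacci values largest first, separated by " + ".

28657 + 6765 + 377 + 144 + 21 + 5 + 1

The two numbers are 28742 and 7228, so their sum is 35970.
largest Fibonacci ≤ 35970 is 28657; 35970 − 28657 = 7313
largest Fibonacci ≤ 7313 is 6765; 7313 − 6765 = 548
largest Fibonacci ≤ 548 is 377; 548 − 377 = 171
largest Fibonacci ≤ 171 is 144; 171 − 144 = 27
largest Fibonacci ≤ 27 is 21; 27 − 21 = 6
largest Fibonacci ≤ 6 is 5; 6 − 5 = 1
largest Fibonacci ≤ 1 is 1; 1 − 1 = 0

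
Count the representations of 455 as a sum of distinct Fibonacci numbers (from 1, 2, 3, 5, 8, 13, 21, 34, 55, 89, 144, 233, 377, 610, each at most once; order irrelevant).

12

455 = 377+55+21+2 = 377+55+13+8+2 = 233+144+55+21+2 = 377+55+13+5+3+2 = 377+34+21+13+8+2 = … (7 more), for 12 in all.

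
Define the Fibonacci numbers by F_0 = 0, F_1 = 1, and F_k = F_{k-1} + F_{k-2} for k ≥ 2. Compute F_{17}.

Iterating the recurrence up to F_{13} = 233 and F_{12} = 144:
F_{14} = F_{13} + F_{12} = 233 + 144 = 377
F_{15} = F_{14} + F_{13} = 377 + 233 = 610
F_{16} = F_{15} + F_{14} = 610 + 377 = 987
F_{17} = F_{16} + F_{15} = 987 + 610 = 1597

1597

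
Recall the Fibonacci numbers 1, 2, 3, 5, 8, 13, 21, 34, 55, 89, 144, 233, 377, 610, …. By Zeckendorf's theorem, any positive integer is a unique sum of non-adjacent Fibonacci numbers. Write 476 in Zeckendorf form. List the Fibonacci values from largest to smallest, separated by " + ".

take 377 (≤ 476); 476 − 377 = 99
take 89 (≤ 99); 99 − 89 = 10
take 8 (≤ 10); 10 − 8 = 2
take 2 (≤ 2); 2 − 2 = 0
So 476 = 377 + 89 + 8 + 2, with no two terms consecutive in the sequence.

377 + 89 + 8 + 2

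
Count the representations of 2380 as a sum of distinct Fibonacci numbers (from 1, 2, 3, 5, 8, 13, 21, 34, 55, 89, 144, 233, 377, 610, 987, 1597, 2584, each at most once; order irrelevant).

2380 = 1597+610+144+21+8 = 1597+610+144+21+5+3 = 1597+610+89+55+21+8 = 1597+377+233+144+21+8 = 1597+610+144+21+5+2+1 = … (31 more), for 36 in all.

36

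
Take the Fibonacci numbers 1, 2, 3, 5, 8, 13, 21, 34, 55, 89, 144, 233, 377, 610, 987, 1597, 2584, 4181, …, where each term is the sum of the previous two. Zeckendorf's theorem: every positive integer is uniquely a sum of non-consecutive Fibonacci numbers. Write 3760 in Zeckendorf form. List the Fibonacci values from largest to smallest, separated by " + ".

2584 + 987 + 144 + 34 + 8 + 3

2584 ≤ 3760 < 4181, so take 2584; remainder 1176
987 ≤ 1176 < 1597, so take 987; remainder 189
144 ≤ 189 < 233, so take 144; remainder 45
34 ≤ 45 < 55, so take 34; remainder 11
8 ≤ 11 < 13, so take 8; remainder 3
3 ≤ 3 < 5, so take 3; remainder 0
So 3760 = 2584 + 987 + 144 + 34 + 8 + 3, with no two terms consecutive in the sequence.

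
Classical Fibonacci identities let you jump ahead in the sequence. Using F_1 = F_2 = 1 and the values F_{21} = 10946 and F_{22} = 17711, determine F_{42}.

By the doubling identity F_{2k} = F_k(2F_{k+1} − F_k): F_{42} = 10946·(2·17711 − 10946) = 10946·24476 = 267914296.

267914296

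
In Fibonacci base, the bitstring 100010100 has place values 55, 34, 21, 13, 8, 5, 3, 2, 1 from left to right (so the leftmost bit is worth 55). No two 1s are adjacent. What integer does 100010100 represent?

66

Summing the place values of the 1 bits: 55 + 8 + 3 = 66.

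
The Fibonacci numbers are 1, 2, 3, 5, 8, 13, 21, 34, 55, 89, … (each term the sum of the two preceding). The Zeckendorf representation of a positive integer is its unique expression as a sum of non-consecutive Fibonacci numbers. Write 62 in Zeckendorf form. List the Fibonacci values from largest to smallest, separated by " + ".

55 + 5 + 2

62: greatest Fibonacci not exceeding it is 55, leaving 7
7: greatest Fibonacci not exceeding it is 5, leaving 2
2: greatest Fibonacci not exceeding it is 2, leaving 0
So 62 = 55 + 5 + 2, with no two terms consecutive in the sequence.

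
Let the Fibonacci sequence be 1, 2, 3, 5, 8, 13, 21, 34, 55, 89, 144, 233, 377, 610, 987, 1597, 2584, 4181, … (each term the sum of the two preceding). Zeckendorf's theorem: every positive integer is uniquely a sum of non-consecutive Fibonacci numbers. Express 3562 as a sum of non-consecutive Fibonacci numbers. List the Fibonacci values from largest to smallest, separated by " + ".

Greedily peel off the largest Fibonacci term at each step:
3562 − 2584 = 978
978 − 610 = 368
368 − 233 = 135
135 − 89 = 46
46 − 34 = 12
12 − 8 = 4
4 − 3 = 1
1 − 1 = 0
So 3562 = 2584 + 610 + 233 + 89 + 34 + 8 + 3 + 1, with no two terms consecutive in the sequence.

2584 + 610 + 233 + 89 + 34 + 8 + 3 + 1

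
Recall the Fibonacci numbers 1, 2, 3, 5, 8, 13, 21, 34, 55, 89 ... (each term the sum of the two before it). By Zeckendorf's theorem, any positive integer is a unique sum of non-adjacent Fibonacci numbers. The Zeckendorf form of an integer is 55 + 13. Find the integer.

68

55 + 13 = 68.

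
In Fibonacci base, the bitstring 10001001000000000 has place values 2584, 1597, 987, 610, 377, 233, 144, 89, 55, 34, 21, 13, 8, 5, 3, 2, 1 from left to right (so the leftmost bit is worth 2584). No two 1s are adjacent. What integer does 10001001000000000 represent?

3050

Summing the place values of the 1 bits: 2584 + 377 + 89 = 3050.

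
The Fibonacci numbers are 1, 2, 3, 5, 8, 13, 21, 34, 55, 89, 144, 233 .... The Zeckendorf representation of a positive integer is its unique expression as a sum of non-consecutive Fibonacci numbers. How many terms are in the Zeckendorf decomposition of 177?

5

144 ≤ 177 < 233, so take 144; remainder 33
21 ≤ 33 < 34, so take 21; remainder 12
8 ≤ 12 < 13, so take 8; remainder 4
3 ≤ 4 < 5, so take 3; remainder 1
1 ≤ 1 < 2, so take 1; remainder 0
177 = 144 + 21 + 8 + 3 + 1, which has 5 terms.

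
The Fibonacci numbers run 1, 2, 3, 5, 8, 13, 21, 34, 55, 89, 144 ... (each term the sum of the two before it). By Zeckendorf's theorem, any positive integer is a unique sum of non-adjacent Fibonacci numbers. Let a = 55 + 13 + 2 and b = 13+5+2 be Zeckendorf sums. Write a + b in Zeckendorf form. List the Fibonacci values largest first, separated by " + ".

The two numbers are 70 and 20, so their sum is 90.
Greedy algorithm:
90: greatest Fibonacci not exceeding it is 89, leaving 1
1: greatest Fibonacci not exceeding it is 1, leaving 0

89 + 1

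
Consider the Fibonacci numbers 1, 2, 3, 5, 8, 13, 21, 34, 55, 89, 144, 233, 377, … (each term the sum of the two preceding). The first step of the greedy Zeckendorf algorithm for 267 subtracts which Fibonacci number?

233 ≤ 267 < 377, so the largest Fibonacci number not exceeding 267 is 233.

233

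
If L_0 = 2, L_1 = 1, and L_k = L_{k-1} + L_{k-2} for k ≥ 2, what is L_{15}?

1364

Iterating the recurrence up to L_{11} = 199 and L_{10} = 123:
L_{12} = L_{11} + L_{10} = 199 + 123 = 322
L_{13} = L_{12} + L_{11} = 322 + 199 = 521
L_{14} = L_{13} + L_{12} = 521 + 322 = 843
L_{15} = L_{14} + L_{13} = 843 + 521 = 1364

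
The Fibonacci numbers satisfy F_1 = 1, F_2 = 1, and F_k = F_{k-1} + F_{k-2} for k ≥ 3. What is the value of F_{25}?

Iterating the recurrence up to F_{21} = 10946 and F_{20} = 6765:
F_{22} = F_{21} + F_{20} = 10946 + 6765 = 17711
F_{23} = F_{22} + F_{21} = 17711 + 10946 = 28657
F_{24} = F_{23} + F_{22} = 28657 + 17711 = 46368
F_{25} = F_{24} + F_{23} = 46368 + 28657 = 75025

75025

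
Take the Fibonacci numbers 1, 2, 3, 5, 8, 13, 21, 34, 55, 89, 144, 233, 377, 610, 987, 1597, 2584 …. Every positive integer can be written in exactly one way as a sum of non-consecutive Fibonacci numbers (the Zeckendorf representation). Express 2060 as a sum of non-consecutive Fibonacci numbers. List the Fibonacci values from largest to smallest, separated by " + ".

1597 + 377 + 55 + 21 + 8 + 2

largest Fibonacci ≤ 2060 is 1597; 2060 − 1597 = 463
largest Fibonacci ≤ 463 is 377; 463 − 377 = 86
largest Fibonacci ≤ 86 is 55; 86 − 55 = 31
largest Fibonacci ≤ 31 is 21; 31 − 21 = 10
largest Fibonacci ≤ 10 is 8; 10 − 8 = 2
largest Fibonacci ≤ 2 is 2; 2 − 2 = 0
So 2060 = 1597 + 377 + 55 + 21 + 8 + 2, with no two terms consecutive in the sequence.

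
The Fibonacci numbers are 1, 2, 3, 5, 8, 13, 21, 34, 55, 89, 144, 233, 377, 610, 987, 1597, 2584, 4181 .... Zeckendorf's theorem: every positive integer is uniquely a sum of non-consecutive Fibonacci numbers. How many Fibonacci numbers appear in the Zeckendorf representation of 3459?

6

take 2584 (≤ 3459); 3459 − 2584 = 875
take 610 (≤ 875); 875 − 610 = 265
take 233 (≤ 265); 265 − 233 = 32
take 21 (≤ 32); 32 − 21 = 11
take 8 (≤ 11); 11 − 8 = 3
take 3 (≤ 3); 3 − 3 = 0
3459 = 2584 + 610 + 233 + 21 + 8 + 3, which has 6 terms.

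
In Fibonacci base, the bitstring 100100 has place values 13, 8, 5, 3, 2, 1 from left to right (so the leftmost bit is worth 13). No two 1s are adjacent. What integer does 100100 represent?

Summing the place values of the 1 bits: 13 + 3 = 16.

16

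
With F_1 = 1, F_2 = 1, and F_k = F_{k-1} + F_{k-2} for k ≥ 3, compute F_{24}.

Iterating the recurrence up to F_{17} = 1597 and F_{16} = 987:
F_{18} = F_{17} + F_{16} = 1597 + 987 = 2584
F_{19} = F_{18} + F_{17} = 2584 + 1597 = 4181
F_{20} = F_{19} + F_{18} = 4181 + 2584 = 6765
F_{21} = F_{20} + F_{19} = 6765 + 4181 = 10946
F_{22} = F_{21} + F_{20} = 10946 + 6765 = 17711
F_{23} = F_{22} + F_{21} = 17711 + 10946 = 28657
F_{24} = F_{23} + F_{22} = 28657 + 17711 = 46368

46368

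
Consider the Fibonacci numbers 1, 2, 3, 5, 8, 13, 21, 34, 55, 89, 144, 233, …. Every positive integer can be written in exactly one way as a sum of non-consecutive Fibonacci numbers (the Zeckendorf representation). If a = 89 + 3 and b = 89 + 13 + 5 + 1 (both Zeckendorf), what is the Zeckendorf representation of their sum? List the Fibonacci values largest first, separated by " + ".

The two numbers are 92 and 108, so their sum is 200.
take 144 (≤ 200); 200 − 144 = 56
take 55 (≤ 56); 56 − 55 = 1
take 1 (≤ 1); 1 − 1 = 0

144 + 55 + 1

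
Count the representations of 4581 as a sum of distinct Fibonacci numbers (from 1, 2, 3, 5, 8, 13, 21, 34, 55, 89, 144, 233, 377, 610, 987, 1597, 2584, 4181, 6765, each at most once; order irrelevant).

33

Starting from the Zeckendorf form and repeatedly splitting a term F_k into F_{k−1} + F_{k−2} (when neither is already used) reaches every representation.
4581 = 4181+377+21+2 = 4181+377+13+8+2 = 4181+233+144+21+2 = … (30 more), for 33 in all.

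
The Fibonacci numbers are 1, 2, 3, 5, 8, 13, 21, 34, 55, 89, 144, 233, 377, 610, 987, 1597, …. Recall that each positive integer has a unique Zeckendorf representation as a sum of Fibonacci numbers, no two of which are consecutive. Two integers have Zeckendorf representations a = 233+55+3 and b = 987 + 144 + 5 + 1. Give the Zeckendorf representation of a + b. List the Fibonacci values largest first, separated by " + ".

The two numbers are 291 and 1137, so their sum is 1428.
largest Fibonacci ≤ 1428 is 987; 1428 − 987 = 441
largest Fibonacci ≤ 441 is 377; 441 − 377 = 64
largest Fibonacci ≤ 64 is 55; 64 − 55 = 9
largest Fibonacci ≤ 9 is 8; 9 − 8 = 1
largest Fibonacci ≤ 1 is 1; 1 − 1 = 0

987 + 377 + 55 + 8 + 1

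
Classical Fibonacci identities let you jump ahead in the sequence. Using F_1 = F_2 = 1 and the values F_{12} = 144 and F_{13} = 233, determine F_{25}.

By F_{2k+1} = F_k² + F_{k+1}²: F_{25} = 144² + 233² = 20736 + 54289 = 75025.

75025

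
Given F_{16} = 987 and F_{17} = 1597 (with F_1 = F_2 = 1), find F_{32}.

2178309

By the doubling identity F_{2k} = F_k(2F_{k+1} − F_k): F_{32} = 987·(2·1597 − 987) = 987·2207 = 2178309.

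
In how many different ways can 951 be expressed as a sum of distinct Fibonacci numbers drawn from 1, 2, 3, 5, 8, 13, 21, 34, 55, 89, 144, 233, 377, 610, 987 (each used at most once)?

951 = 610+233+89+13+5+1 = 610+233+89+13+3+2+1 = 610+233+55+34+13+5+1 = 610+233+89+8+5+3+2+1 = … (11 more), for 15 in all.

15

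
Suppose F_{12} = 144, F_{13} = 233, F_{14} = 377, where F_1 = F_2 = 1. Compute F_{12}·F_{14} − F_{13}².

144·377 − 233² = 54288 − 54289 = -1. (Cassini's identity: F_{k−1}F_{k+1} − F_k² = (−1)^k.)

-1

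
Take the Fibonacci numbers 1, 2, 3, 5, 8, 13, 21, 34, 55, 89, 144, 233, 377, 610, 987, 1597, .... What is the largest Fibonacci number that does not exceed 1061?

987

987 ≤ 1061 < 1597, so the largest Fibonacci number not exceeding 1061 is 987.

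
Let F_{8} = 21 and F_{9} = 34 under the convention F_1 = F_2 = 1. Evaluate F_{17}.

1597

By F_{2k+1} = F_k² + F_{k+1}²: F_{17} = 21² + 34² = 441 + 1156 = 1597.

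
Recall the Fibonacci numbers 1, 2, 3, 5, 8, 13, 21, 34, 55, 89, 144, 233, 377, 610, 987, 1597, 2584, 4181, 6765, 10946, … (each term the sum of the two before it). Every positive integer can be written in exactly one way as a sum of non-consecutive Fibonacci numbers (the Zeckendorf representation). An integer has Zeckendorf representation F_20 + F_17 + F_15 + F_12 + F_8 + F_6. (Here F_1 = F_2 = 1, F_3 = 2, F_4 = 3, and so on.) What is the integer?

F_20 + F_17 + F_15 + F_12 + F_8 + F_6 = 6765 + 1597 + 610 + 144 + 21 + 8 = 9145.

9145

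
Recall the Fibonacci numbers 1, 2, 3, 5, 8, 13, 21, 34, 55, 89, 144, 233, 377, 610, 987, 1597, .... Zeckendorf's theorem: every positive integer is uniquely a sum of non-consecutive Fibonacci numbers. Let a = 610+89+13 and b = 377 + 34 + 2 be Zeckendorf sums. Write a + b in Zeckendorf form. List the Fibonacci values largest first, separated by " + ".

The two numbers are 712 and 413, so their sum is 1125.
Greedy algorithm:
1125: greatest Fibonacci not exceeding it is 987, leaving 138
138: greatest Fibonacci not exceeding it is 89, leaving 49
49: greatest Fibonacci not exceeding it is 34, leaving 15
15: greatest Fibonacci not exceeding it is 13, leaving 2
2: greatest Fibonacci not exceeding it is 2, leaving 0

987 + 89 + 34 + 13 + 2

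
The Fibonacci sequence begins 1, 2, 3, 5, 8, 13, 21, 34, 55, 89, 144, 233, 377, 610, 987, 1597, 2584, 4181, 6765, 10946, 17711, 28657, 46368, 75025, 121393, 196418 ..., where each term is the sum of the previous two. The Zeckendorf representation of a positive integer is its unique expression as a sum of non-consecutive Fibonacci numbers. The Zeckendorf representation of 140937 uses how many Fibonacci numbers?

5

Repeatedly subtract the largest Fibonacci number that fits:
140937: greatest Fibonacci not exceeding it is 121393, leaving 19544
19544: greatest Fibonacci not exceeding it is 17711, leaving 1833
1833: greatest Fibonacci not exceeding it is 1597, leaving 236
236: greatest Fibonacci not exceeding it is 233, leaving 3
3: greatest Fibonacci not exceeding it is 3, leaving 0
140937 = 121393 + 17711 + 1597 + 233 + 3, which has 5 terms.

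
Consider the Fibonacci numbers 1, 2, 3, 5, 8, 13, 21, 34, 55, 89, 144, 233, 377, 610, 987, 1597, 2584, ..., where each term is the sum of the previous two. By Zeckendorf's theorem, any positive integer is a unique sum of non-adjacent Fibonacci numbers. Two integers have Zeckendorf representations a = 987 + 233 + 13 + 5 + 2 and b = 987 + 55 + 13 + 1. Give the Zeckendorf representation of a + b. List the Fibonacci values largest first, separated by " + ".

The two numbers are 1240 and 1056, so their sum is 2296.
largest Fibonacci ≤ 2296 is 1597; 2296 − 1597 = 699
largest Fibonacci ≤ 699 is 610; 699 − 610 = 89
largest Fibonacci ≤ 89 is 89; 89 − 89 = 0

1597 + 610 + 89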